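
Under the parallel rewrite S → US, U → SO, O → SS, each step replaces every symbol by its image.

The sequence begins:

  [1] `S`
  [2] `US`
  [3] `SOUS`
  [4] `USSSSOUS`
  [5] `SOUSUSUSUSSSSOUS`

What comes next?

Applying the rule to each of the 16 symbols of SOUSUSUSUSSSSOUS gives the pieces US SS SO US SO US SO US SO US US US US SS SO US, which concatenate to the answer.

USSSSOUSSOUSSOUSSOUSUSUSUSSSSOUS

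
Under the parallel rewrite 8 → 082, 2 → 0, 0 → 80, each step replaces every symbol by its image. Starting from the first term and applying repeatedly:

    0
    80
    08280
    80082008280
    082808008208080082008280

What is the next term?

Rewriting the 24 symbols of 082808008208080082008280 one by one yields 80 082 0 082 80 082 80 80 082 0 80 082 80 082 80 80 082 0 80 80 082 0 082 80; concatenated:

80082008280082808008208008280082808008208080082008280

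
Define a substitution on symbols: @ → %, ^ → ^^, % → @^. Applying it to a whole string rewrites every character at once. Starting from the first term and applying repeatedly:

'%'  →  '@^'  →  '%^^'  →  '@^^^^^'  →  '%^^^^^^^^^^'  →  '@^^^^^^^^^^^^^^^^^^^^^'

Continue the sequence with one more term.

Rewriting the 22 symbols of @^^^^^^^^^^^^^^^^^^^^^ one by one yields % ^^ ^^ ^^ ^^ ^^ ^^ ^^ ^^ ^^ ^^ ^^ ^^ ^^ ^^ ^^ ^^ ^^ ^^ ^^ ^^ ^^; concatenated:

%^^^^^^^^^^^^^^^^^^^^^^^^^^^^^^^^^^^^^^^^^^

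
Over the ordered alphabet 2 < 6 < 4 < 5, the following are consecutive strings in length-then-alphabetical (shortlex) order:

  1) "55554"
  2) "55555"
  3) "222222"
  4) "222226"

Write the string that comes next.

Find the rightmost character of 222226 below 5, bump it to the next letter, and reset everything to its right to 2.

222224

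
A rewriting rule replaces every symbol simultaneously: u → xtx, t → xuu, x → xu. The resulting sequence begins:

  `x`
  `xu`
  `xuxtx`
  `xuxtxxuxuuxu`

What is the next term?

Expanding xuxtxxuxuuxu: x→xu, u→xtx, x→xu, t→xuu, x→xu, x→xu, u→xtx, x→xu, u→xtx, u→xtx, x→xu, u→xtx. Concatenated: xu xtx xu xuu xu xu xtx xu xtx xtx xu xtx.

xuxtxxuxuuxuxuxtxxuxtxxtxxuxtx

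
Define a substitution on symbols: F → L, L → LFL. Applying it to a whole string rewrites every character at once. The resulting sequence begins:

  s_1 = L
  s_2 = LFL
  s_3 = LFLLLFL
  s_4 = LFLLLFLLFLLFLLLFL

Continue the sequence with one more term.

LFLLLFLLFLLFLLLFLLFLLLFLLFLLLFLLFLLFLLLFL

Applying the rule to each of the 17 symbols of LFLLLFLLFLLFLLLFL gives the pieces LFL L LFL LFL LFL L LFL LFL L LFL LFL L LFL LFL LFL L LFL, which concatenate to the answer.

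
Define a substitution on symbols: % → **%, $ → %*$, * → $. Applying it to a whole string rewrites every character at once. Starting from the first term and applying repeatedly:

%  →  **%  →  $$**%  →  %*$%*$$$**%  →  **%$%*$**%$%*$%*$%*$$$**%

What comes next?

Rewriting the 25 symbols of **%$%*$**%$%*$%*$%*$$$**% one by one yields $ $ **% %*$ **% $ %*$ $ $ **% %*$ **% $ %*$ **% $ %*$ **% $ %*$ %*$ %*$ $ $ **%; concatenated:

$$**%%*$**%$%*$$$**%%*$**%$%*$**%$%*$**%$%*$%*$%*$$$**%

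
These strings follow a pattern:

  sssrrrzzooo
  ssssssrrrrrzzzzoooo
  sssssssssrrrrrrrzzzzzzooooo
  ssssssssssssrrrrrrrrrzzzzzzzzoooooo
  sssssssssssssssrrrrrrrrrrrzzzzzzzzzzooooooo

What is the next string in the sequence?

ssssssssssssssssssrrrrrrrrrrrrrzzzzzzzzzzzzoooooooo

Each string has the form s^{3n} r^{2n+1} z^{2n} o^{n+2} (n = 1, 2, …).
For the next term, n = 6, so the run lengths are 18, 13, 12, 8.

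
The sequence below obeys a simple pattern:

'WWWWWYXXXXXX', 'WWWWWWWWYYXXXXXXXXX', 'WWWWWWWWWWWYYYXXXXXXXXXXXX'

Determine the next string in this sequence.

Term n consists of 3n-1 W's, followed by n-1 Y's, followed by 3n X's, where the shown terms are n = 2, 3, 4.
At n = 5 the blocks have lengths 14, 4, 15.

WWWWWWWWWWWWWWYYYYXXXXXXXXXXXXXXX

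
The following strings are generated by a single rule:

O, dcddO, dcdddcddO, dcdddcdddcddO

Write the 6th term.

Each term is the previous one with dcdd prepended.
From dcdddcdddcddO, 2 further steps: dcdddcdddcddO → dcdddcdddcdddcddO → (answer).

dcdddcdddcdddcdddcddO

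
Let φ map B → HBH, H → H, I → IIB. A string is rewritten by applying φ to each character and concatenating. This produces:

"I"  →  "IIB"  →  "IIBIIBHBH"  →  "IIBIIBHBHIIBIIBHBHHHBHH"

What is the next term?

φ(IIBIIBHBHIIBIIBHBHHHBHH) expands symbol-by-symbol to IIB IIB HBH IIB IIB HBH H HBH H IIB IIB HBH IIB IIB HBH H HBH H H H HBH H H; joining the 23 pieces gives the next term.

IIBIIBHBHIIBIIBHBHHHBHHIIBIIBHBHIIBIIBHBHHHBHHHHHBHHH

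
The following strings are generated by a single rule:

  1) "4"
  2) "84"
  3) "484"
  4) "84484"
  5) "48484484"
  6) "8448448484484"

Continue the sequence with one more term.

484844848448448484484

From term 3 onward, concatenate the second-to-last term with the last: 4·84 = 484, 84·484 = 84484, …
So term 7 is 48484484·8448448484484.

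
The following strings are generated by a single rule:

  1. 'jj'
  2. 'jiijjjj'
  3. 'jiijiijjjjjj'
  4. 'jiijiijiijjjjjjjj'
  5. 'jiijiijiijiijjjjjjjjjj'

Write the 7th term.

s(k+1) = jii·s(k)·jj, so each term gains jii as a prefix and jj as a suffix.
From jiijiijiijiijjjjjjjjjj, 2 further steps: jiijiijiijiijjjjjjjjjj → jiijiijiijiijiijjjjjjjjjjjj → (answer).

jiijiijiijiijiijiijjjjjjjjjjjjjj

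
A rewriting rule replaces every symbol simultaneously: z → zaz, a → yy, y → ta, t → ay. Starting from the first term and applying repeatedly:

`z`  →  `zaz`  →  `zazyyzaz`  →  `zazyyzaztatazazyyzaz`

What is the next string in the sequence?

Rewriting the 20 symbols of zazyyzaztatazazyyzaz one by one yields zaz yy zaz ta ta zaz yy zaz ay yy ay yy zaz yy zaz ta ta zaz yy zaz; concatenated:

zazyyzaztatazazyyzazayyyayyyzazyyzaztatazazyyzaz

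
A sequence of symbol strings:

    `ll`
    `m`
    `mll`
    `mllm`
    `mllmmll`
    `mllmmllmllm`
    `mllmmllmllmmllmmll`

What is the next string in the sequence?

mllmmllmllmmllmmllmllmmllmllm

This is a Fibonacci-style word recurrence s(k) = s(k−1)·s(k−2): e.g. m·ll = mll.
So term 8 is mllmmllmllmmllmmll·mllmmllmllm.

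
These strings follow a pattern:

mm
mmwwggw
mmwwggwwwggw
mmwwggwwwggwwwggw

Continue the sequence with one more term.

mmwwggwwwggwwwggwwwggw

The strings grow by a fixed suffix wwggw each time.
One more step from mmwwggwwwggwwwggw gives the answer.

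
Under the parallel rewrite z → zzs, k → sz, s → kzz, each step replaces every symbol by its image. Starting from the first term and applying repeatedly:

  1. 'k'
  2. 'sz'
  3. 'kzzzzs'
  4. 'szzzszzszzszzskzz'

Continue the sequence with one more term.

kzzzzszzszzskzzzzszzskzzzzszzskzzzzszzskzzszzzszzs

Replace each of the 17 characters of szzzszzszzszzskzz in place — kzz zzs zzs zzs kzz zzs zzs kzz zzs zzs kzz zzs zzs kzz sz zzs zzs — and concatenate.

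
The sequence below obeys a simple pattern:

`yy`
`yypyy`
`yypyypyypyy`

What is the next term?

yypyypyypyypyypyypyypyy

s(k+1) = s(k)·p·s(k) — each term doubles the last with 'p' between the halves.
So the next term is two copies of yypyypyypyy with 'p' between the halves.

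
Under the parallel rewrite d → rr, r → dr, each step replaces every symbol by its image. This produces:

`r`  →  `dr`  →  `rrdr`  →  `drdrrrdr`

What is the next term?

rrdrrrdrdrdrrrdr

Expanding drdrrrdr: d→rr, r→dr, d→rr, r→dr, r→dr, r→dr, d→rr, r→dr. Concatenated: rr dr rr dr dr dr rr dr.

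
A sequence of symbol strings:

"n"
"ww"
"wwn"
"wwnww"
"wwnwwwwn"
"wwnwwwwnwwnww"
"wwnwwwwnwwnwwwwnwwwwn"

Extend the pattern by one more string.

wwnwwwwnwwnwwwwnwwwwnwwnwwwwnwwnww

From term 3 onward, concatenate the last term with the second-to-last: ww·n = wwn, wwn·ww = wwnww, …
So term 8 is wwnwwwwnwwnwwwwnwwwwn·wwnwwwwnwwnww.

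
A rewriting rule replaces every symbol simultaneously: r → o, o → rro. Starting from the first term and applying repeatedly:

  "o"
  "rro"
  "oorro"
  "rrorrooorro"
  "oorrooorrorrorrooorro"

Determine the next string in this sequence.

φ(oorrooorrorrorrooorro) expands symbol-by-symbol to rro rro o o rro rro rro o o rro o o rro o o rro rro rro o o rro; joining the 21 pieces gives the next term.

rrorrooorrorrorrooorrooorrooorrorrorrooorro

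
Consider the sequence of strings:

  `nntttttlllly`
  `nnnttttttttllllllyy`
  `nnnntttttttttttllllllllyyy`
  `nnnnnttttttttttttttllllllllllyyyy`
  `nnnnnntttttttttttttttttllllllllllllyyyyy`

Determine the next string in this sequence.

nnnnnnnttttttttttttttttttttllllllllllllllyyyyyy

Reading off run lengths: n runs 2, 3, 4, 5, 6; t runs 5, 8, 11, 14, 17; l runs 4, 6, 8, 10, 12; y runs 1, 2, 3, 4, 5 — each is linear in n (n = 1, 2, …).
For the next term, n = 6, so the run lengths are 7, 20, 14, 6.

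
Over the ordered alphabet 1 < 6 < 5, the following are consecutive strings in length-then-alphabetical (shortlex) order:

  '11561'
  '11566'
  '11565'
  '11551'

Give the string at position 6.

Continuing the enumeration 2 steps past 11551: 11551 → 11556 → (answer).

11555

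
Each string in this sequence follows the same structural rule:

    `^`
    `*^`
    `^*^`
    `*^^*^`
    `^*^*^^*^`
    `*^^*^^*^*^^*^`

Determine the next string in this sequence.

^*^*^^*^*^^*^^*^*^^*^

Each term (from the third on) is the two preceding terms concatenated in order: term 3 = ^·*^ = ^*^.
So term 7 is ^*^*^^*^·*^^*^^*^*^^*^.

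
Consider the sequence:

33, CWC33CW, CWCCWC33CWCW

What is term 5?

s(k+1) = CWC·s(k)·CW, so each term gains CWC as a prefix and CW as a suffix.
From CWCCWC33CWCW, 2 further steps: CWCCWC33CWCW → CWCCWCCWC33CWCWCW → (answer).

CWCCWCCWCCWC33CWCWCWCW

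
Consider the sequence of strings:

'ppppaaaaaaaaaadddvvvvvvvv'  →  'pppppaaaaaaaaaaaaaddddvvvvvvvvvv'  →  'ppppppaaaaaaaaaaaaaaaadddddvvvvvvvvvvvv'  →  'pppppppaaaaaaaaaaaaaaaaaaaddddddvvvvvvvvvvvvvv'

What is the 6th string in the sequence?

Each string has the form p^{n+1} a^{3n+1} d^{n} v^{2n+2}, where the shown terms are n = 3, 4, 5, 6.
For term 6, n = 8, so the run lengths are 9, 25, 8, 18.

pppppppppaaaaaaaaaaaaaaaaaaaaaaaaaddddddddvvvvvvvvvvvvvvvvvv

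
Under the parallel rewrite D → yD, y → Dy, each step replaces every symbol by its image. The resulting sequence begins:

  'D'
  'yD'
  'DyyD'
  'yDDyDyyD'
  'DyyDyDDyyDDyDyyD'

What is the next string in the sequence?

yDDyDyyDDyyDyDDyDyyDyDDyyDDyDyyD

Replace each of the 16 characters of DyyDyDDyyDDyDyyD in place — yD Dy Dy yD Dy yD yD Dy Dy yD yD Dy yD Dy Dy yD — and concatenate.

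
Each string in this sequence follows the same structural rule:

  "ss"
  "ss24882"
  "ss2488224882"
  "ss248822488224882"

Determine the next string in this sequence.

Every step adds 24882 to the end: s(k+1) = s(k)·24882.
So the next term is ss248822488224882·24882.

ss24882248822488224882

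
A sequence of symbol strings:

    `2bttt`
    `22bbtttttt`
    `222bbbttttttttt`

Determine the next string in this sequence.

Each string has the form 2^{n} b^{n} t^{3n} (n = 1, 2, …).
For the next term, n = 4, so the run lengths are 4, 4, 12.

2222bbbbtttttttttttt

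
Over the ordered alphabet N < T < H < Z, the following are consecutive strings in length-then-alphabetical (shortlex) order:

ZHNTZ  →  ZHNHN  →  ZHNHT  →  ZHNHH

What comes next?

Find the rightmost character of ZHNHH below Z, bump it to the next letter, and reset everything to its right to N.

ZHNHZ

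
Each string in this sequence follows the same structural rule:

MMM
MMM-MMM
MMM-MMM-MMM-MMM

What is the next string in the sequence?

s(k+1) = s(k)·-·s(k) — each term doubles the last with '-' between the halves.
So the next term is two copies of MMM-MMM-MMM-MMM with '-' between the halves.

MMM-MMM-MMM-MMM-MMM-MMM-MMM-MMM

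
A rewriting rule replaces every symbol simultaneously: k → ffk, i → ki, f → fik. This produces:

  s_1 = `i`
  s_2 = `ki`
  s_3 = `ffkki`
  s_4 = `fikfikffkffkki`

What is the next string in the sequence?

Rewriting the 14 symbols of fikfikffkffkki one by one yields fik ki ffk fik ki ffk fik fik ffk fik fik ffk ffk ki; concatenated:

fikkiffkfikkiffkfikfikffkfikfikffkffkki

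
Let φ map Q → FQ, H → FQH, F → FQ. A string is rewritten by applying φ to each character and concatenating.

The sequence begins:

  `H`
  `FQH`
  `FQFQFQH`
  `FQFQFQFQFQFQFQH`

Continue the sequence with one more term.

FQFQFQFQFQFQFQFQFQFQFQFQFQFQFQH

φ(FQFQFQFQFQFQFQH) expands symbol-by-symbol to FQ FQ FQ FQ FQ FQ FQ FQ FQ FQ FQ FQ FQ FQ FQH; joining the 15 pieces gives the next term.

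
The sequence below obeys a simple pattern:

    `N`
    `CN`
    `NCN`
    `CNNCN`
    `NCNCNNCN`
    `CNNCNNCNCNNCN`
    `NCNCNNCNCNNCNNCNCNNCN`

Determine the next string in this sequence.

CNNCNNCNCNNCNNCNCNNCNCNNCNNCNCNNCN

This is a Fibonacci-style word recurrence s(k) = s(k−2)·s(k−1): e.g. N·CN = NCN.
So term 8 is CNNCNNCNCNNCN·NCNCNNCNCNNCNNCNCNNCN.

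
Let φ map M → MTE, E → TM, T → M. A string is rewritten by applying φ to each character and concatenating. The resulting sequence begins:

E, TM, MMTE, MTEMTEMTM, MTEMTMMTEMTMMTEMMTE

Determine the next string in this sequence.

Rewriting the 19 symbols of MTEMTMMTEMTMMTEMMTE one by one yields MTE M TM MTE M MTE MTE M TM MTE M MTE MTE M TM MTE MTE M TM; concatenated:

MTEMTMMTEMMTEMTEMTMMTEMMTEMTEMTMMTEMTEMTM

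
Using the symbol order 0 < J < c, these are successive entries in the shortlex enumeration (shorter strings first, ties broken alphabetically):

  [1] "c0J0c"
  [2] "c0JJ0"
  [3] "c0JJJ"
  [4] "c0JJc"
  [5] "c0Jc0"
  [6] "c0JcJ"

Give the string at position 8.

Stepping forward 2 times from c0JcJ: c0JcJ → c0Jcc, then the target.

c0c00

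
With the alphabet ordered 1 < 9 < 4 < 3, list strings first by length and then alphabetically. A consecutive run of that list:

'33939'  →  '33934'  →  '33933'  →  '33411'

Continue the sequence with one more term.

Find the rightmost character of 33411 below 3, bump it to the next letter, and reset everything to its right to 1.

33419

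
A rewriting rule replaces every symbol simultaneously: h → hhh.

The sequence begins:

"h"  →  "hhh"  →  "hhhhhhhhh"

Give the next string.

hhhhhhhhhhhhhhhhhhhhhhhhhhh

Expanding hhhhhhhhh: h→hhh, h→hhh, h→hhh, h→hhh, h→hhh, h→hhh, h→hhh, h→hhh, h→hhh. Concatenated: hhh hhh hhh hhh hhh hhh hhh hhh hhh.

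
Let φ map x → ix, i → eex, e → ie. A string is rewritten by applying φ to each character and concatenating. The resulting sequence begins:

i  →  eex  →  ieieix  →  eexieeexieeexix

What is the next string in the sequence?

Applying the rule to each of the 15 symbols of eexieeexieeexix gives the pieces ie ie ix eex ie ie ie ix eex ie ie ie ix eex ix, which concatenate to the answer.

ieieixeexieieieixeexieieieixeexix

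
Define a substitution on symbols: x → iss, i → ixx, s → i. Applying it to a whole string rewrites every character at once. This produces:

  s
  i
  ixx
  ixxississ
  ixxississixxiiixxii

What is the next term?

Replace each of the 19 characters of ixxississixxiiixxii in place — ixx iss iss ixx i i ixx i i ixx iss iss ixx ixx ixx iss iss ixx ixx — and concatenate.

ixxississixxiiixxiiixxississixxixxixxississixxixx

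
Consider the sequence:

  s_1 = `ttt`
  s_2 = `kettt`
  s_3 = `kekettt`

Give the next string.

Each term is the previous one with ke prepended.
One more step from kekettt gives the answer.

kekekettt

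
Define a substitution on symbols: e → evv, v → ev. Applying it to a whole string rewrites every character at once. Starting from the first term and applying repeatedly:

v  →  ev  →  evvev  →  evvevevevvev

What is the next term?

evvevevevvevevvevevvevevevvev

Expanding evvevevevvev: e→evv, v→ev, v→ev, e→evv, v→ev, e→evv, v→ev, e→evv, v→ev, v→ev, e→evv, v→ev. Concatenated: evv ev ev evv ev evv ev evv ev ev evv ev.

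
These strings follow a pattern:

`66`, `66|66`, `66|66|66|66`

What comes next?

Every step duplicates the string with '|' between the halves.
So the next term is two copies of 66|66|66|66 with '|' between the halves.

66|66|66|66|66|66|66|66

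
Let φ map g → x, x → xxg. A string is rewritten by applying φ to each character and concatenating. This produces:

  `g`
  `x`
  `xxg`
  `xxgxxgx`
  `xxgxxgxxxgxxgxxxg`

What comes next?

Rewriting the 17 symbols of xxgxxgxxxgxxgxxxg one by one yields xxg xxg x xxg xxg x xxg xxg xxg x xxg xxg x xxg xxg xxg x; concatenated:

xxgxxgxxxgxxgxxxgxxgxxgxxxgxxgxxxgxxgxxgx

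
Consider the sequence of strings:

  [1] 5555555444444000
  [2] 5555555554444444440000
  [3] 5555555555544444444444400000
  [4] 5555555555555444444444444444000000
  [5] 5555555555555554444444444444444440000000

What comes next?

5555555555555555544444444444444444444400000000

The n-th term is 2n+3 5's then 3n 4's then n+1 0's, where the shown terms are n = 2, 3, 4, 5, 6.
For the next term, n = 7, so the run lengths are 17, 21, 8.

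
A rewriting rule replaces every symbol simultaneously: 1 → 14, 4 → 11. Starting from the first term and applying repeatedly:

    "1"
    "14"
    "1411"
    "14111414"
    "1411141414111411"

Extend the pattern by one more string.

14111414141114111411141414111414

Replace each of the 16 characters of 1411141414111411 in place — 14 11 14 14 14 11 14 11 14 11 14 14 14 11 14 14 — and concatenate.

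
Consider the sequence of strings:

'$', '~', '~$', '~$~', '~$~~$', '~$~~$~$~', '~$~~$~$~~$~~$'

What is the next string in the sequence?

From term 3 onward, concatenate the last term with the second-to-last: ~·$ = ~$, ~$·~ = ~$~, …
The next term joins ~$~~$~$~~$~~$ and ~$~~$~$~.

~$~~$~$~~$~~$~$~~$~$~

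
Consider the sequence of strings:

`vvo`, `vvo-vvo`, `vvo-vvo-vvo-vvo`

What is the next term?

vvo-vvo-vvo-vvo-vvo-vvo-vvo-vvo

s(k+1) = s(k)·-·s(k) — each term doubles the last with '-' between the halves.
One more doubling of vvo-vvo-vvo-vvo gives the answer.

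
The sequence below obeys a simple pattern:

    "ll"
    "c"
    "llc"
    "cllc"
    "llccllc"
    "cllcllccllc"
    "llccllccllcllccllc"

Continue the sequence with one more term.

cllcllccllcllccllccllcllccllc

Each term (from the third on) is the two preceding terms concatenated in order: term 3 = ll·c = llc.
The next term joins cllcllccllc and llccllccllcllccllc.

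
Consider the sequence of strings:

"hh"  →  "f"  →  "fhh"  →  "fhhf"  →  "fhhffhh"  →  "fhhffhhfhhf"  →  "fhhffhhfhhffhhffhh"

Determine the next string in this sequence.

This is a Fibonacci-style word recurrence s(k) = s(k−1)·s(k−2): e.g. f·hh = fhh.
So term 8 is fhhffhhfhhffhhffhh·fhhffhhfhhf.

fhhffhhfhhffhhffhhfhhffhhfhhf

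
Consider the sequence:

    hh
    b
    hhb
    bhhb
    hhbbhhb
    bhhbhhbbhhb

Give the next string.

hhbbhhbbhhbhhbbhhb

Each term (from the third on) is the two preceding terms concatenated in order: term 3 = hh·b = hhb.
Continuing: hhbbhhb · bhhbhhbbhhb gives term 7.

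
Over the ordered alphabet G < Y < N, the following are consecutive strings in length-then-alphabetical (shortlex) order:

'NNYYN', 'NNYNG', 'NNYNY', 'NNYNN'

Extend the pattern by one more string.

Find the rightmost character of NNYNN below N, bump it to the next letter, and reset everything to its right to G.

NNNGG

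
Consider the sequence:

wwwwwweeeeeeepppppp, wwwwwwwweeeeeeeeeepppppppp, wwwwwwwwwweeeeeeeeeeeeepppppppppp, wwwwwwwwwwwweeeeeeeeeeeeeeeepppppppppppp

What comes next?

Reading off run lengths: w runs 6, 8, 10, 12; e runs 7, 10, 13, 16; p runs 6, 8, 10, 12 — each is linear in n, where the shown terms are n = 3, 4, 5, 6.
For the next term, n = 7, so the run lengths are 14, 19, 14.

wwwwwwwwwwwwwweeeeeeeeeeeeeeeeeeepppppppppppppp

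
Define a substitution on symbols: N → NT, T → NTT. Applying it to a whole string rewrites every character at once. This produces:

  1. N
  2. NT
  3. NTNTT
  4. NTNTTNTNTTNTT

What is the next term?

Rewriting the 13 symbols of NTNTTNTNTTNTT one by one yields NT NTT NT NTT NTT NT NTT NT NTT NTT NT NTT NTT; concatenated:

NTNTTNTNTTNTTNTNTTNTNTTNTTNTNTTNTT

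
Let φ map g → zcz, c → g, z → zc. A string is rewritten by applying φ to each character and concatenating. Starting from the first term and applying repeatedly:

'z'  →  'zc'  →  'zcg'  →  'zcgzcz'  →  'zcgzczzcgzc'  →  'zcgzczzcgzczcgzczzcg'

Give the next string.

Replace each of the 20 characters of zcgzczzcgzczcgzczzcg in place — zc g zcz zc g zc zc g zcz zc g zc g zcz zc g zc zc g zcz — and concatenate.

zcgzczzcgzczcgzczzcgzcgzczzcgzczcgzcz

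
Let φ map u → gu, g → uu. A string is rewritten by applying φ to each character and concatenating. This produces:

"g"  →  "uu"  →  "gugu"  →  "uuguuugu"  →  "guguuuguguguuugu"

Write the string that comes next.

uuguuuguguguuuguuuguuuguguguuugu

Applying the rule to each of the 16 symbols of guguuuguguguuugu gives the pieces uu gu uu gu gu gu uu gu uu gu uu gu gu gu uu gu, which concatenate to the answer.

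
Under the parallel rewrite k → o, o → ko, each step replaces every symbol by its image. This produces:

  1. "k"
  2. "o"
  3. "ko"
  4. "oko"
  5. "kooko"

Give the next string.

okokooko

Apply φ to kooko symbol by symbol: k→o, o→ko, o→ko, k→o, o→ko; joined: o ko ko o ko.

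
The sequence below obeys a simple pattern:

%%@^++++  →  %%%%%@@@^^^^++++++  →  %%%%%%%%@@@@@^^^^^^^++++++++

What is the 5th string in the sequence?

%%%%%%%%%%%%%%@@@@@@@@@^^^^^^^^^^^^^++++++++++++

Each string has the form %^{3n-1} @^{2n-1} ^^{3n-2} +^{2n+2} (n = 1, 2, …).
At n = 5 the blocks have lengths 14, 9, 13, 12.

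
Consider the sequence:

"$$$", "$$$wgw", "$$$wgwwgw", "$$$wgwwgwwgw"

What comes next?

$$$wgwwgwwgwwgw

The strings grow by a fixed suffix wgw each time.
One more step from $$$wgwwgwwgw gives the answer.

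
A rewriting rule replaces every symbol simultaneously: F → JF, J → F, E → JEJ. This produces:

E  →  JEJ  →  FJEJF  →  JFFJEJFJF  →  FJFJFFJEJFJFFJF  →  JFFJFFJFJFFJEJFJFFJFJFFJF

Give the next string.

Applying the rule to each of the 25 symbols of JFFJFFJFJFFJEJFJFFJFJFFJF gives the pieces F JF JF F JF JF F JF F JF JF F JEJ F JF F JF JF F JF F JF JF F JF, which concatenate to the answer.

FJFJFFJFJFFJFFJFJFFJEJFJFFJFJFFJFFJFJFFJF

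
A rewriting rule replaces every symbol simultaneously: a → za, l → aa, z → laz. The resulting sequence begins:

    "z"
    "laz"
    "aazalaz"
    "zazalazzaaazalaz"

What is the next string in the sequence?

lazzalazzaaazalazlazzazazalazzaaazalaz

φ(zazalazzaaazalaz) expands symbol-by-symbol to laz za laz za aa za laz laz za za za laz za aa za laz; joining the 16 pieces gives the next term.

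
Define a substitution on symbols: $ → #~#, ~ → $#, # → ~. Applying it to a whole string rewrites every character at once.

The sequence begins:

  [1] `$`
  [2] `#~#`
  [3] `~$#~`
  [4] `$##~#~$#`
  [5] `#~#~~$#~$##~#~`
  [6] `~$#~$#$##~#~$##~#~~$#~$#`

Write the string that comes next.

$##~#~$##~#~#~#~~$#~$##~#~~$#~$#$##~#~$##~#~

Replace each of the 24 characters of ~$#~$#$##~#~$##~#~~$#~$# in place — $# #~# ~ $# #~# ~ #~# ~ ~ $# ~ $# #~# ~ ~ $# ~ $# $# #~# ~ $# #~# ~ — and concatenate.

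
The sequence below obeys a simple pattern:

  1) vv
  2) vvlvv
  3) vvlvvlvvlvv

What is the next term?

vvlvvlvvlvvlvvlvvlvvlvv

s(k+1) = s(k)·l·s(k) — each term doubles the last with 'l' between the halves.
One more doubling of vvlvvlvvlvv gives the answer.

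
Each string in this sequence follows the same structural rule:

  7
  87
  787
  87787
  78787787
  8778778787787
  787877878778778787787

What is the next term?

This is a Fibonacci-style word recurrence s(k) = s(k−2)·s(k−1): e.g. 7·87 = 787.
So term 8 is 8778778787787·787877878778778787787.

8778778787787787877878778778787787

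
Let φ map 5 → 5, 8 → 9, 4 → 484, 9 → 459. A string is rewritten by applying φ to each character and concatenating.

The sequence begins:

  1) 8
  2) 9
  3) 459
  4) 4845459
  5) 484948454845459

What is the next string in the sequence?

484948445948494845484948454845459

Replace each of the 15 characters of 484948454845459 in place — 484 9 484 459 484 9 484 5 484 9 484 5 484 5 459 — and concatenate.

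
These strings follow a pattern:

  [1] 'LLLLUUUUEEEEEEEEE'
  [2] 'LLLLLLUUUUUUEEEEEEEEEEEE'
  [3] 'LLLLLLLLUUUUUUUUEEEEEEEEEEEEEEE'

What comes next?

LLLLLLLLLLUUUUUUUUUUEEEEEEEEEEEEEEEEEE

Term n consists of 2n L's, followed by 2n U's, followed by 3n+3 E's, where the shown terms are n = 2, 3, 4.
At n = 5 the blocks have lengths 10, 10, 18.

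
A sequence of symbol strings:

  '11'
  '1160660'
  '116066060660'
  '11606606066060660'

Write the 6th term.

Every step adds 60660 to the end: s(k+1) = s(k)·60660.
From 11606606066060660, 2 further steps: 11606606066060660 → 1160660606606066060660 → (answer).

116066060660606606066060660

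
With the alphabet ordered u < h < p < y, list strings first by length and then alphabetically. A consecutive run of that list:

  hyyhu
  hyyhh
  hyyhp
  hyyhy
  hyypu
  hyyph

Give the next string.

hyypp

The successor of hyyph increments the rightmost position that isn't already y and resets every position after it to u.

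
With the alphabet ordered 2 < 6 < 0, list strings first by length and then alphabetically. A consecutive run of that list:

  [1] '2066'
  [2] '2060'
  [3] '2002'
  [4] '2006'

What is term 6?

6222

Continuing the enumeration 2 steps past 2006: 2006 → 2000 → (answer).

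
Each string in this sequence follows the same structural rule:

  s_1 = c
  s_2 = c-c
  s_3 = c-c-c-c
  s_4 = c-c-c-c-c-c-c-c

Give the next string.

Each string is two copies of the previous one joined by '-'.
Doubling c-c-c-c-c-c-c-c with '-' between the halves:

c-c-c-c-c-c-c-c-c-c-c-c-c-c-c-c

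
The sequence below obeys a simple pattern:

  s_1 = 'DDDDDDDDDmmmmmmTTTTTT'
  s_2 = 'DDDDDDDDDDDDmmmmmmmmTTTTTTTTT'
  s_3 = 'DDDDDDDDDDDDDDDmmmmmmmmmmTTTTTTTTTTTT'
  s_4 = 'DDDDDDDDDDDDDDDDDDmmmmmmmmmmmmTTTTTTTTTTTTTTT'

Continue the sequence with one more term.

DDDDDDDDDDDDDDDDDDDDDmmmmmmmmmmmmmmTTTTTTTTTTTTTTTTTT

The n-th term is 3n+3 D's then 2n+2 m's then 3n T's, where the shown terms are n = 2, 3, 4, 5.
For the next term, n = 6, so the run lengths are 21, 14, 18.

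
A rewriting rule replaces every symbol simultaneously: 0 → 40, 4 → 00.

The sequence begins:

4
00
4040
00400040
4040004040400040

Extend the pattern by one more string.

00400040404000400040004040400040

Replace each of the 16 characters of 4040004040400040 in place — 00 40 00 40 40 40 00 40 00 40 00 40 40 40 00 40 — and concatenate.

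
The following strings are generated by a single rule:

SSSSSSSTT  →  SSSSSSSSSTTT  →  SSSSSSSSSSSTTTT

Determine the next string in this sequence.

SSSSSSSSSSSSSTTTTT

Term n consists of 2n+1 S's, followed by n-1 T's, where the shown terms are n = 3, 4, 5.
Setting n = 6 gives 13, 5 characters in each block.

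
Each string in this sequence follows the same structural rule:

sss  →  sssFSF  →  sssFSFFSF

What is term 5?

Every step adds FSF to the end: s(k+1) = s(k)·FSF.
From sssFSFFSF, 2 further steps: sssFSFFSF → sssFSFFSFFSF → (answer).

sssFSFFSFFSFFSF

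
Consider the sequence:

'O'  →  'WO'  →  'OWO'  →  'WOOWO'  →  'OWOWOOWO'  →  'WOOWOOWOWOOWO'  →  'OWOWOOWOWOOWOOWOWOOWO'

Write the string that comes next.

WOOWOOWOWOOWOOWOWOOWOWOOWOOWOWOOWO

From term 3 onward, concatenate the second-to-last term with the last: O·WO = OWO, WO·OWO = WOOWO, …
Continuing: WOOWOOWOWOOWO · OWOWOOWOWOOWOOWOWOOWO gives term 8.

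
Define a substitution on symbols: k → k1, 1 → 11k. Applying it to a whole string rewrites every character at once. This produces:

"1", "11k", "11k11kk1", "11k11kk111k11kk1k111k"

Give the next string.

Applying the rule to each of the 21 symbols of 11k11kk111k11kk1k111k gives the pieces 11k 11k k1 11k 11k k1 k1 11k 11k 11k k1 11k 11k k1 k1 11k k1 11k 11k 11k k1, which concatenate to the answer.

11k11kk111k11kk1k111k11k11kk111k11kk1k111kk111k11k11kk1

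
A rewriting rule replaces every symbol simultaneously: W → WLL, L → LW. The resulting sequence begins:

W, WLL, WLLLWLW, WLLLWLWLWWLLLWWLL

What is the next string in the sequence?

WLLLWLWLWWLLLWWLLLWWLLWLLLWLWLWWLLWLLLWLW

Replace each of the 17 characters of WLLLWLWLWWLLLWWLL in place — WLL LW LW LW WLL LW WLL LW WLL WLL LW LW LW WLL WLL LW LW — and concatenate.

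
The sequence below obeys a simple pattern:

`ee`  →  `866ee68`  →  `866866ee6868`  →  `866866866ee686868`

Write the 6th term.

s(k+1) = 866·s(k)·68, so each term gains 866 as a prefix and 68 as a suffix.
From 866866866ee686868, 2 further steps: 866866866ee686868 → 866866866866ee68686868 → (answer).

866866866866866ee6868686868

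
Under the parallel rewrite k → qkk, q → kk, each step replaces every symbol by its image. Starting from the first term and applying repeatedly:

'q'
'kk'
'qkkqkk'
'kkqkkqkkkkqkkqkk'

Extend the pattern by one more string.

Rewriting the 16 symbols of kkqkkqkkkkqkkqkk one by one yields qkk qkk kk qkk qkk kk qkk qkk qkk qkk kk qkk qkk kk qkk qkk; concatenated:

qkkqkkkkqkkqkkkkqkkqkkqkkqkkkkqkkqkkkkqkkqkk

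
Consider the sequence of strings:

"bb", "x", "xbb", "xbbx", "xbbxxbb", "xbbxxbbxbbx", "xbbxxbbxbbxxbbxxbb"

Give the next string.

Each term (from the third on) is the previous term followed by the one before it: term 3 = x·bb = xbb.
So term 8 is xbbxxbbxbbxxbbxxbb·xbbxxbbxbbx.

xbbxxbbxbbxxbbxxbbxbbxxbbxbbx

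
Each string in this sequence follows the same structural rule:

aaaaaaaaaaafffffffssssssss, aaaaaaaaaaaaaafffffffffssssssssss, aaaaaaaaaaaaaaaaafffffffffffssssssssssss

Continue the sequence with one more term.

Each string has the form a^{3n+2} f^{2n+1} s^{2n+2}, where the shown terms are n = 3, 4, 5.
At n = 6 the blocks have lengths 20, 13, 14.

aaaaaaaaaaaaaaaaaaaafffffffffffffssssssssssssss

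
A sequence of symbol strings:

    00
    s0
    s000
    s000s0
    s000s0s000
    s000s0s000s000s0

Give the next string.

s000s0s000s000s0s000s0s000

From term 3 onward, concatenate the last term with the second-to-last: s0·00 = s000, s000·s0 = s000s0, …
The next term joins s000s0s000s000s0 and s000s0s000.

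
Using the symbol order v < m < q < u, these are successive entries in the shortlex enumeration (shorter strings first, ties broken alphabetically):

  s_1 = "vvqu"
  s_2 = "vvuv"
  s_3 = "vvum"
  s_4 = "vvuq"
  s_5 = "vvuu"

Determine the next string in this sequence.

Find the rightmost character of vvuu below u, bump it to the next letter, and reset everything to its right to v.

vmvv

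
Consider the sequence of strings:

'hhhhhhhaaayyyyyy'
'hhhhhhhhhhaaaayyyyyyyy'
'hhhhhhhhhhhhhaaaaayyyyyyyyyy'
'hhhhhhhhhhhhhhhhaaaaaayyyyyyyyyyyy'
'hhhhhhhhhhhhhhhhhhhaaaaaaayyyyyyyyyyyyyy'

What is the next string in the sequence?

Each string has the form h^{3n+1} a^{n+1} y^{2n+2}, where the shown terms are n = 2, 3, 4, 5, 6.
Setting n = 7 gives 22, 8, 16 characters in each block.

hhhhhhhhhhhhhhhhhhhhhhaaaaaaaayyyyyyyyyyyyyyyy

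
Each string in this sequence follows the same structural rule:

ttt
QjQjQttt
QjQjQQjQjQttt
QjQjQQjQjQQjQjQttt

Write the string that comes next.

QjQjQQjQjQQjQjQQjQjQttt

Each term is the previous one with QjQjQ prepended.
So the next term is QjQjQ·QjQjQQjQjQQjQjQttt.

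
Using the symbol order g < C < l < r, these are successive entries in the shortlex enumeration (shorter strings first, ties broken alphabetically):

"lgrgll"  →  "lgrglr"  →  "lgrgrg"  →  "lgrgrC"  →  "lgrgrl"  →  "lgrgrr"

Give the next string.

lgrCgg

Find the rightmost character of lgrgrr below r, bump it to the next letter, and reset everything to its right to g.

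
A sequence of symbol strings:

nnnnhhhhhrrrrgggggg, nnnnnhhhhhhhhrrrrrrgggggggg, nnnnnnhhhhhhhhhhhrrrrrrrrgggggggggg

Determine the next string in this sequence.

nnnnnnnhhhhhhhhhhhhhhrrrrrrrrrrgggggggggggg

Each string has the form n^{n+2} h^{3n-1} r^{2n} g^{2n+2}, where the shown terms are n = 2, 3, 4.
At n = 5 the blocks have lengths 7, 14, 10, 12.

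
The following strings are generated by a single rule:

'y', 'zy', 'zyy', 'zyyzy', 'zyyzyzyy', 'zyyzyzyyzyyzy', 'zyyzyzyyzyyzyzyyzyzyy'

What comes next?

This is a Fibonacci-style word recurrence s(k) = s(k−1)·s(k−2): e.g. zy·y = zyy.
Continuing: zyyzyzyyzyyzyzyyzyzyy · zyyzyzyyzyyzy gives term 8.

zyyzyzyyzyyzyzyyzyzyyzyyzyzyyzyyzy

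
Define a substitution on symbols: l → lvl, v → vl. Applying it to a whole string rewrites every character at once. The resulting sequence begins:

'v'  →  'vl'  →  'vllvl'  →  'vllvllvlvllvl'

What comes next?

vllvllvlvllvllvlvllvlvllvllvlvllvl

φ(vllvllvlvllvl) expands symbol-by-symbol to vl lvl lvl vl lvl lvl vl lvl vl lvl lvl vl lvl; joining the 13 pieces gives the next term.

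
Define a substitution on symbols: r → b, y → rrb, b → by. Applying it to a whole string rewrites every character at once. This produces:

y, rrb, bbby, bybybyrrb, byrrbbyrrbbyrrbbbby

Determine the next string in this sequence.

Rewriting the 19 symbols of byrrbbyrrbbyrrbbbby one by one yields by rrb b b by by rrb b b by by rrb b b by by by by rrb; concatenated:

byrrbbbbybyrrbbbbybyrrbbbbybybybyrrb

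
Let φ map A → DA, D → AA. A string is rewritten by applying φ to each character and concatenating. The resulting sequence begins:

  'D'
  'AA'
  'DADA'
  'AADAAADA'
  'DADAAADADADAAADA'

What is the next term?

Applying the rule to each of the 16 symbols of DADAAADADADAAADA gives the pieces AA DA AA DA DA DA AA DA AA DA AA DA DA DA AA DA, which concatenate to the answer.

AADAAADADADAAADAAADAAADADADAAADA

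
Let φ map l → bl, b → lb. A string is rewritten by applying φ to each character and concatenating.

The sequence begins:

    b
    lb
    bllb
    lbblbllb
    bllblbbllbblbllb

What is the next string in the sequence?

Rewriting the 16 symbols of bllblbbllbblbllb one by one yields lb bl bl lb bl lb lb bl bl lb lb bl lb bl bl lb; concatenated:

lbblbllbbllblbblbllblbbllbblbllb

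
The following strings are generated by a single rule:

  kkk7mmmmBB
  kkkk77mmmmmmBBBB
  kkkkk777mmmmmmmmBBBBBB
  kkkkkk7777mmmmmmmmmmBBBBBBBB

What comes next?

Reading off run lengths: k runs 3, 4, 5, 6; 7 runs 1, 2, 3, 4; m runs 4, 6, 8, 10; B runs 2, 4, 6, 8 — each is linear in n (n = 1, 2, …).
At n = 5 the blocks have lengths 7, 5, 12, 10.

kkkkkkk77777mmmmmmmmmmmmBBBBBBBBBB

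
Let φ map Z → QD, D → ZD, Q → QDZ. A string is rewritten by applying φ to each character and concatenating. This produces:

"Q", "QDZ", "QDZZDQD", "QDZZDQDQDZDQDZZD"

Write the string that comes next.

QDZZDQDQDZDQDZZDQDZZDQDZDQDZZDQDQDZD

φ(QDZZDQDQDZDQDZZD) expands symbol-by-symbol to QDZ ZD QD QD ZD QDZ ZD QDZ ZD QD ZD QDZ ZD QD QD ZD; joining the 16 pieces gives the next term.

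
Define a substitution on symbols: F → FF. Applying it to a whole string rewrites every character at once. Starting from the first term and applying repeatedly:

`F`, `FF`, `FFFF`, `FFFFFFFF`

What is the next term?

FFFFFFFFFFFFFFFF

Rewriting each symbol of FFFFFFFF: F→FF, F→FF, F→FF, F→FF, F→FF, F→FF, F→FF, F→FF, which concatenates to FF FF FF FF FF FF FF FF.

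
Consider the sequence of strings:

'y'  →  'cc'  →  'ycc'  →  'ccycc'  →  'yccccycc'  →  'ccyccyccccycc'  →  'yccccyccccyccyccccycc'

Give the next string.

ccyccyccccyccyccccyccccyccyccccycc

From term 3 onward, concatenate the second-to-last term with the last: y·cc = ycc, cc·ycc = ccycc, …
Continuing: ccyccyccccycc · yccccyccccyccyccccycc gives term 8.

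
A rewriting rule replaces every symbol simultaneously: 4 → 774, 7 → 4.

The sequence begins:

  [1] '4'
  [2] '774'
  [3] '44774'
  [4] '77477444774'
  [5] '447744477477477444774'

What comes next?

Rewriting the 21 symbols of 447744477477477444774 one by one yields 774 774 4 4 774 774 774 4 4 774 4 4 774 4 4 774 774 774 4 4 774; concatenated:

7747744477477477444774447744477477477444774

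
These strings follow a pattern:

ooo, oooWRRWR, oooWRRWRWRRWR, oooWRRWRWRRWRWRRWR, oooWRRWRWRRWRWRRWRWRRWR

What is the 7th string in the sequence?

oooWRRWRWRRWRWRRWRWRRWRWRRWRWRRWR

Every step adds WRRWR to the end: s(k+1) = s(k)·WRRWR.
From oooWRRWRWRRWRWRRWRWRRWR, 2 further steps: oooWRRWRWRRWRWRRWRWRRWR → oooWRRWRWRRWRWRRWRWRRWRWRRWR → (answer).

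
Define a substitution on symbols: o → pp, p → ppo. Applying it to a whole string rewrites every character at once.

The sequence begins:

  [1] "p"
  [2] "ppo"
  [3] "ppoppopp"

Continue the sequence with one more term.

Expanding ppoppopp: p→ppo, p→ppo, o→pp, p→ppo, p→ppo, o→pp, p→ppo, p→ppo. Concatenated: ppo ppo pp ppo ppo pp ppo ppo.

ppoppoppppoppoppppoppo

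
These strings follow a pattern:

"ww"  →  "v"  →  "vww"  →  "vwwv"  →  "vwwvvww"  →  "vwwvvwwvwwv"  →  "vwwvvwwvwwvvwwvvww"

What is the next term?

vwwvvwwvwwvvwwvvwwvwwvvwwvwwv

This is a Fibonacci-style word recurrence s(k) = s(k−1)·s(k−2): e.g. v·ww = vww.
So term 8 is vwwvvwwvwwvvwwvvww·vwwvvwwvwwv.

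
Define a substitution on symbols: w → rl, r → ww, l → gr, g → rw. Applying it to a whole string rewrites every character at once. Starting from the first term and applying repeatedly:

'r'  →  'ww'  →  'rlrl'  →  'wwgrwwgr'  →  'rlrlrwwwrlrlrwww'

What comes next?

Rewriting the 16 symbols of rlrlrwwwrlrlrwww one by one yields ww gr ww gr ww rl rl rl ww gr ww gr ww rl rl rl; concatenated:

wwgrwwgrwwrlrlrlwwgrwwgrwwrlrlrl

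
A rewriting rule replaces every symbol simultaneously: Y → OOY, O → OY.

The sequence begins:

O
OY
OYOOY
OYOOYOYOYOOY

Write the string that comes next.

Apply φ to OYOOYOYOYOOY symbol by symbol: O→OY, Y→OOY, O→OY, O→OY, Y→OOY, O→OY, Y→OOY, O→OY, Y→OOY, O→OY, O→OY, Y→OOY; joined: OY OOY OY OY OOY OY OOY OY OOY OY OY OOY.

OYOOYOYOYOOYOYOOYOYOOYOYOYOOY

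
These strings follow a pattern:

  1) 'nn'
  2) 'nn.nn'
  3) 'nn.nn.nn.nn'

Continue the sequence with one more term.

nn.nn.nn.nn.nn.nn.nn.nn

Each string is two copies of the previous one joined by '.'.
So the next term is two copies of nn.nn.nn.nn with '.' between the halves.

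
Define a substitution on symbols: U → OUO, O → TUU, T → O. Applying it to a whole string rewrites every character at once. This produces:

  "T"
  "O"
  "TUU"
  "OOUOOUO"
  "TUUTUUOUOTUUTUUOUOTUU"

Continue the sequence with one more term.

Rewriting the 21 symbols of TUUTUUOUOTUUTUUOUOTUU one by one yields O OUO OUO O OUO OUO TUU OUO TUU O OUO OUO O OUO OUO TUU OUO TUU O OUO OUO; concatenated:

OOUOOUOOOUOOUOTUUOUOTUUOOUOOUOOOUOOUOTUUOUOTUUOOUOOUO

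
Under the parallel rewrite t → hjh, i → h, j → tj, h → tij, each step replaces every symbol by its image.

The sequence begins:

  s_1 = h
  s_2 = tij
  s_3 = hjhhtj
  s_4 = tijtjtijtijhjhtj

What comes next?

hjhhtjhjhtjhjhhtjhjhhtjtijtjtijhjhtj

φ(tijtjtijtijhjhtj) expands symbol-by-symbol to hjh h tj hjh tj hjh h tj hjh h tj tij tj tij hjh tj; joining the 16 pieces gives the next term.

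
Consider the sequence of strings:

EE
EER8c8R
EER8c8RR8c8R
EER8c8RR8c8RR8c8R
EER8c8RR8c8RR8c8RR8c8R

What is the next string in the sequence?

Every step adds R8c8R to the end: s(k+1) = s(k)·R8c8R.
So the next term is EER8c8RR8c8RR8c8RR8c8R·R8c8R.

EER8c8RR8c8RR8c8RR8c8RR8c8R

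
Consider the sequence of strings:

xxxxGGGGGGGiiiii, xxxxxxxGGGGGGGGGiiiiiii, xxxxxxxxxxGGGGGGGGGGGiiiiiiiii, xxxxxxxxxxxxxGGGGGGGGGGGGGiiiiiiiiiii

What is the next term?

xxxxxxxxxxxxxxxxGGGGGGGGGGGGGGGiiiiiiiiiiiii

Term n consists of 3n-2 x's, followed by 2n+3 G's, followed by 2n+1 i's, where the shown terms are n = 2, 3, 4, 5.
For the next term, n = 6, so the run lengths are 16, 15, 13.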